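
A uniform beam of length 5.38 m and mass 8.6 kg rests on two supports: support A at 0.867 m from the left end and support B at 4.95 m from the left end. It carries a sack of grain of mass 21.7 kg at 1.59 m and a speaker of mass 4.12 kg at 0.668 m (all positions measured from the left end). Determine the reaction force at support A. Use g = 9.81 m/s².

Sum moments about support B (its reaction then has zero moment arm).
Beam weight: 8.6 × 9.81 = 84.37 N down at 2.69 m → arm 2.26 m, τ = 84.37 × 2.26 = 190.7 N·m counterclockwise.
Sack of grain: 21.7 × 9.81 = 212.9 N down at 1.59 m → arm 3.36 m, τ = 212.9 × 3.36 = 715.3 N·m counterclockwise.
Speaker: 4.12 × 9.81 = 40.42 N down at 0.668 m → arm 4.282 m, τ = 40.42 × 4.282 = 173.1 N·m counterclockwise.
Net load moment about support B = 1079 N·m counterclockwise.
Reaction R at support A is upward at 0.867 m, arm 4.083 m → moment R × 4.083 clockwise.
Στ = 0 ⇒ R × 4.083 = 1079 ⇒ R = 264 N.

R_A ≈ 264 N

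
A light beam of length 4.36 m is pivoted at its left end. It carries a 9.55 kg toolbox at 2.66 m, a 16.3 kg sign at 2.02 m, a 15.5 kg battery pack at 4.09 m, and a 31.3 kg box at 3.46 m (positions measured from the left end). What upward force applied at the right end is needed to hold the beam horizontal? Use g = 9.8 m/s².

F ≈ 517 N

Take moments about the left end.
Toolbox: 9.55 × 9.8 = 93.59 N down at 2.66 m → arm 2.66 m, τ = 93.59 × 2.66 = 248.9 N·m clockwise.
Sign: 16.3 × 9.8 = 159.7 N down at 2.02 m → arm 2.02 m, τ = 159.7 × 2.02 = 322.6 N·m clockwise.
Battery pack: 15.5 × 9.8 = 151.9 N down at 4.09 m → arm 4.09 m, τ = 151.9 × 4.09 = 621.3 N·m clockwise.
Box: 31.3 × 9.8 = 306.7 N down at 3.46 m → arm 3.46 m, τ = 306.7 × 3.46 = 1061 N·m clockwise.
Net moment of the loads = 2254 N·m clockwise.
The upward force F acts at the right end, arm 4.36 m, giving F × 4.36 counterclockwise.
Στ = 0 ⇒ F × 4.36 = 2254 ⇒ F = 2254 / 4.36 = 517 N.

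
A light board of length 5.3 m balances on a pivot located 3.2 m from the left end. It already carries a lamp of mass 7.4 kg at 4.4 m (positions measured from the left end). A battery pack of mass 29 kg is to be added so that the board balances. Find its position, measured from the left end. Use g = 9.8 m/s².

Take moments about the pivot (at 3.2 m from the left end).
Lamp: 7.4 × 9.8 = 72.52 N down at 4.4 m → arm 1.2 m, τ = 72.52 × 1.2 = 87.02 N·m clockwise.
Net moment of existing loads = 87.02 N·m clockwise.
The battery pack weighs 29 × 9.8 = 284.2 N and must supply an equal counterclockwise moment, so its lever arm about the pivot is 87.02 / 284.2 = 0.306 m.
That puts it at 3.2 − 0.306 = 2.89 m from the left end.

x ≈ 2.89 m from the left end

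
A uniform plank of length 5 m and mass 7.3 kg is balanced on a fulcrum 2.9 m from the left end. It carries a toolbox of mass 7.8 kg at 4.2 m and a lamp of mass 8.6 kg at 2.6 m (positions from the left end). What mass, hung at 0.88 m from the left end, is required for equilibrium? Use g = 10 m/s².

About the fulcrum (at 2.9 m from the left end):
Beam weight: 7.3 × 10 = 73 N down at 2.5 m → arm 0.4 m, τ = 73 × 0.4 = 29.2 N·m counterclockwise.
Toolbox: 7.8 × 10 = 78 N down at 4.2 m → arm 1.3 m, τ = 78 × 1.3 = 101.4 N·m clockwise.
Lamp: 8.6 × 10 = 86 N down at 2.6 m → arm 0.3 m, τ = 86 × 0.3 = 25.8 N·m counterclockwise.
Net moment of known loads = 46.4 N·m clockwise.
An unknown mass m at 0.88 m has arm 2.02 m; its moment is m·g·2.02 counterclockwise.
Στ = 0 ⇒ m × 10 × 2.02 = 46.4 ⇒ m = 46.4 / (10 × 2.02) = 2.3 kg.

m ≈ 2.3 kg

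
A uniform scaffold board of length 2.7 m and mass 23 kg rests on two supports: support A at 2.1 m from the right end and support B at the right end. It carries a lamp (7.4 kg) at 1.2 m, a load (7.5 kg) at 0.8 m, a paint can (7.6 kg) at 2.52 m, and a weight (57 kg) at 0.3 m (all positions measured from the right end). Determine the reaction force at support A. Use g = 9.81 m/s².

R_A ≈ 384 N

Sum moments about support B (its reaction then has zero moment arm).
Beam weight: 23 × 9.81 = 225.6 N down at 1.35 m → arm 1.35 m, τ = 225.6 × 1.35 = 304.6 N·m counterclockwise.
Lamp: 7.4 × 9.81 = 72.59 N down at 1.2 m → arm 1.2 m, τ = 72.59 × 1.2 = 87.11 N·m counterclockwise.
Load: 7.5 × 9.81 = 73.58 N down at 0.8 m → arm 0.8 m, τ = 73.58 × 0.8 = 58.86 N·m counterclockwise.
Paint can: 7.6 × 9.81 = 74.56 N down at 2.52 m → arm 2.52 m, τ = 74.56 × 2.52 = 187.9 N·m counterclockwise.
Weight: 57 × 9.81 = 559.2 N down at 0.3 m → arm 0.3 m, τ = 559.2 × 0.3 = 167.8 N·m counterclockwise.
Net load moment about support B = 806.3 N·m counterclockwise.
Reaction R at support A is upward at 2.1 m, arm 2.1 m → moment R × 2.1 clockwise.
For rotational equilibrium, R × 2.1 = 806.3, so R = 384 N.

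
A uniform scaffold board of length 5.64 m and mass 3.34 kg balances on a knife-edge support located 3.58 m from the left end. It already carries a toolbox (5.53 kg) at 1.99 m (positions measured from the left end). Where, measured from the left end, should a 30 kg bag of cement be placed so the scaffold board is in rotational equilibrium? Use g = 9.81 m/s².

x ≈ 3.96 m from the left end

Taking torques about the knife-edge support (at 3.58 m from the left end):
Beam weight: 3.34 × 9.81 = 32.77 N down at 2.82 m → arm 0.76 m, τ = 32.77 × 0.76 = 24.91 N·m counterclockwise.
Toolbox: 5.53 × 9.81 = 54.25 N down at 1.99 m → arm 1.59 m, τ = 54.25 × 1.59 = 86.26 N·m counterclockwise.
Net moment of existing loads = 111.2 N·m counterclockwise.
The bag of cement weighs 30 × 9.81 = 294.3 N and must supply an equal clockwise moment, so its lever arm about the knife-edge support is 111.2 / 294.3 = 0.378 m.
That puts it at 3.58 + 0.378 = 3.96 m from the left end.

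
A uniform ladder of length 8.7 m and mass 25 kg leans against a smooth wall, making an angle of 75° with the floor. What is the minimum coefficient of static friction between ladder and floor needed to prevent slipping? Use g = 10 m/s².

μ_min ≈ 0.134

Choose the foot of the ladder as the axis so the floor normal and friction both act there and drop out.
Ladder weight 25×10 = 250 N acts at 4.35 m along the ladder; its horizontal arm is 4.35·cos75° = 1.126 m → τ = 281.5 N·m clockwise.
Wall normal N acts horizontally at the top; its moment arm is the height L sinθ = 8.7·sin75° = 8.404 m, counterclockwise.
Balancing moments: N × 8.404 = 281.5, giving N = 33.5 N.
ΣFx = 0 ⇒ f = N_wall = 33.5 N. ΣFy = 0 ⇒ N_floor = 250 N.
μ_min = f / N_floor = 33.5 / 250 = 0.134.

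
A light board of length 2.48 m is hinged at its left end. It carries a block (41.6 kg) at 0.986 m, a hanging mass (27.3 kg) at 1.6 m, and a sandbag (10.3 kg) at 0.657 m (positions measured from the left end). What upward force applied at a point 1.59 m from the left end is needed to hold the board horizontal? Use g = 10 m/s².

Choose the left end as the axis so the unknown pivot reaction has zero arm there.
Block: 41.6 × 10 = 416 N down at 0.986 m → arm 0.986 m, τ = 416 × 0.986 = 410.2 N·m clockwise.
Hanging mass: 27.3 × 10 = 273 N down at 1.6 m → arm 1.6 m, τ = 273 × 1.6 = 436.8 N·m clockwise.
Sandbag: 10.3 × 10 = 103 N down at 0.657 m → arm 0.657 m, τ = 103 × 0.657 = 67.67 N·m clockwise.
Net moment of the loads = 914.7 N·m clockwise.
The upward force F acts at a point 1.59 m from the left end, arm 1.59 m, giving F × 1.59 counterclockwise.
For rotational equilibrium, F × 1.59 = 914.7, so F = 914.7 / 1.59 = 575 N.

F ≈ 575 N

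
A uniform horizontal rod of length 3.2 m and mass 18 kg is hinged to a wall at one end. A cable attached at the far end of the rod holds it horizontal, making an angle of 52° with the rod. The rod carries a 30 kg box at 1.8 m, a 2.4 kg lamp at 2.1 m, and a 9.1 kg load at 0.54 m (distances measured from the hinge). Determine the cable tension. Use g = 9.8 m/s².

T ≈ 360 N

Choose the hinge as the axis so the unknown hinge reaction has zero arm there.
Beam weight: 18 × 9.8 = 176.4 N down at 1.6 m → arm 1.6 m, τ = 176.4 × 1.6 = 282.2 N·m clockwise.
Box: 30 × 9.8 = 294 N down at 1.8 m → arm 1.8 m, τ = 294 × 1.8 = 529.2 N·m clockwise.
Lamp: 2.4 × 9.8 = 23.52 N down at 2.1 m → arm 2.1 m, τ = 23.52 × 2.1 = 49.39 N·m clockwise.
Load: 9.1 × 9.8 = 89.18 N down at 0.54 m → arm 0.54 m, τ = 89.18 × 0.54 = 48.16 N·m clockwise.
Total clockwise load moment = 909 N·m.
The cable tension T acts at 3.2 m; only its component perpendicular to the rod, T sinθ, produces torque. sin 52° = 0.788.
Balancing moments: T × 3.2 × 0.788 = 909, giving T = 909 / 2.522 = 360 N.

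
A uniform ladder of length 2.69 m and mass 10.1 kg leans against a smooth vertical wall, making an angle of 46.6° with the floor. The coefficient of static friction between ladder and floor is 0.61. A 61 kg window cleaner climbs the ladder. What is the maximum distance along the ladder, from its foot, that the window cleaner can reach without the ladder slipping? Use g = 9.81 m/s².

About the foot of the ladder:
Ladder weight 10.1×9.81 = 99.08 N acts at 1.345 m along the ladder; its horizontal arm is 1.345·cos46.6° = 0.9241 m → τ = 91.56 N·m clockwise.
Window cleaner weight 61×9.81 = 598.4 N at distance d → arm d·cos46.6° → τ = 598.4·d·0.6871 clockwise.
Wall normal N at the top has arm L sinθ = 1.954 m counterclockwise, so Στ = 0 gives N·1.954 = 91.56 + 411.2·d.
ΣFy = 0 ⇒ N_floor = 697.5 N, so the maximum friction is μ_s·N_floor = 0.61×697.5 = 425.5 N. ΣFx = 0 ⇒ N_wall = f, so at the slipping point N = 425.5 N.
Substituting: 425.5×1.954 = 91.56 + 411.2·d ⇒ d = (831.4 − 91.56) / 411.2 = 1.8 m.

d ≈ 1.8 m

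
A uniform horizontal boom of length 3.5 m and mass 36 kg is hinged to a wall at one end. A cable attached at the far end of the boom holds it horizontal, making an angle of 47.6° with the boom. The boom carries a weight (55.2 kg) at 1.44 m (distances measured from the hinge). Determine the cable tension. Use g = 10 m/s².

T ≈ 551 N

About the hinge:
Beam weight: 36 × 10 = 360 N down at 1.75 m → arm 1.75 m, τ = 360 × 1.75 = 630 N·m clockwise.
Weight: 55.2 × 10 = 552 N down at 1.44 m → arm 1.44 m, τ = 552 × 1.44 = 794.9 N·m clockwise.
Total clockwise load moment = 1425 N·m.
The cable tension T acts at 3.5 m; only its component perpendicular to the boom, T sinθ, produces torque. sin 47.6° = 0.7385.
Setting net torque to zero: T × 3.5 × 0.7385 = 1425 → T = 1425 / 2.585 = 551 N.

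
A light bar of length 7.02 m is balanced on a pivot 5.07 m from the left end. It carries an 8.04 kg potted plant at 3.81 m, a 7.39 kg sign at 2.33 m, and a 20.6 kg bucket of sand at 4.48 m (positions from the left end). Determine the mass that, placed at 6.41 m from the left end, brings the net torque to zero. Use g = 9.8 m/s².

Sum moments about the pivot (at 5.07 m from the left end) (the support reaction has zero arm there).
Potted plant: 8.04 × 9.8 = 78.79 N down at 3.81 m → arm 1.26 m, τ = 78.79 × 1.26 = 99.28 N·m counterclockwise.
Sign: 7.39 × 9.8 = 72.42 N down at 2.33 m → arm 2.74 m, τ = 72.42 × 2.74 = 198.4 N·m counterclockwise.
Bucket of sand: 20.6 × 9.8 = 201.9 N down at 4.48 m → arm 0.59 m, τ = 201.9 × 0.59 = 119.1 N·m counterclockwise.
Net moment of known loads = 416.8 N·m counterclockwise.
An unknown mass m at 6.41 m has arm 1.34 m; its moment is m·g·1.34 clockwise.
For rotational equilibrium, m × 9.8 × 1.34 = 416.8, so m = 416.8 / (9.8 × 1.34) = 31.7 kg.

m ≈ 31.7 kg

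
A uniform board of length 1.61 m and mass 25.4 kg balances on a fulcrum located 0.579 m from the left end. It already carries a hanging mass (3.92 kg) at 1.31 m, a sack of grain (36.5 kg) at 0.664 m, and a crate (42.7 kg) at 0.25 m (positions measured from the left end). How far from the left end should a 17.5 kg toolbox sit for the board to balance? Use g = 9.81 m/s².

Taking torques about the fulcrum (at 0.579 m from the left end):
Beam weight: 25.4 × 9.81 = 249.2 N down at 0.805 m → arm 0.226 m, τ = 249.2 × 0.226 = 56.32 N·m clockwise.
Hanging mass: 3.92 × 9.81 = 38.46 N down at 1.31 m → arm 0.731 m, τ = 38.46 × 0.731 = 28.11 N·m clockwise.
Sack of grain: 36.5 × 9.81 = 358.1 N down at 0.664 m → arm 0.085 m, τ = 358.1 × 0.085 = 30.44 N·m clockwise.
Crate: 42.7 × 9.81 = 418.9 N down at 0.25 m → arm 0.329 m, τ = 418.9 × 0.329 = 137.8 N·m counterclockwise.
Net moment of existing loads = 22.93 N·m counterclockwise.
The toolbox weighs 17.5 × 9.81 = 171.7 N and must supply an equal clockwise moment, so its lever arm about the fulcrum is 22.93 / 171.7 = 0.134 m.
That puts it at 0.579 + 0.134 = 0.713 m from the left end.

x ≈ 0.713 m from the left end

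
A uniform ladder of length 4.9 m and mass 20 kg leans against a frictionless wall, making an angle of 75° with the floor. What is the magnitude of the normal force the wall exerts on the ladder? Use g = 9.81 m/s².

Take moments about the foot of the ladder.
Ladder weight 20×9.81 = 196.2 N acts at 2.45 m along the ladder; its horizontal arm is 2.45·cos75° = 0.6341 m → τ = 124.4 N·m clockwise.
Wall normal N acts horizontally at the top; its moment arm is the height L sinθ = 4.9·sin75° = 4.733 m, counterclockwise.
Setting net torque to zero: N × 4.733 = 124.4 → N = 26.3 N.

N_wall ≈ 26.3 N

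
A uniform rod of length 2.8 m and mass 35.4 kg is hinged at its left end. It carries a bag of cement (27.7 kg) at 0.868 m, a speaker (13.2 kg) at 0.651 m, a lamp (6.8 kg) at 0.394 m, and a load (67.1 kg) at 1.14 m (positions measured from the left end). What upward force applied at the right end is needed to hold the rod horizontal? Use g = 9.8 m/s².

F ≈ 565 N

Take moments about the left end.
Beam weight: 35.4 × 9.8 = 346.9 N down at 1.4 m → arm 1.4 m, τ = 346.9 × 1.4 = 485.7 N·m clockwise.
Bag of cement: 27.7 × 9.8 = 271.5 N down at 0.868 m → arm 0.868 m, τ = 271.5 × 0.868 = 235.7 N·m clockwise.
Speaker: 13.2 × 9.8 = 129.4 N down at 0.651 m → arm 0.651 m, τ = 129.4 × 0.651 = 84.24 N·m clockwise.
Lamp: 6.8 × 9.8 = 66.64 N down at 0.394 m → arm 0.394 m, τ = 66.64 × 0.394 = 26.26 N·m clockwise.
Load: 67.1 × 9.8 = 657.6 N down at 1.14 m → arm 1.14 m, τ = 657.6 × 1.14 = 749.7 N·m clockwise.
Net moment of the loads = 1582 N·m clockwise.
The upward force F acts at the right end, arm 2.8 m, giving F × 2.8 counterclockwise.
Στ = 0 ⇒ F × 2.8 = 1582 ⇒ F = 1582 / 2.8 = 565 N.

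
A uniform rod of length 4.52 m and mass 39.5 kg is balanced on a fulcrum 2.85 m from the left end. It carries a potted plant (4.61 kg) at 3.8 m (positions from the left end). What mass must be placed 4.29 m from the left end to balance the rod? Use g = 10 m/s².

Sum moments about the fulcrum (at 2.85 m from the left end) (the support reaction has zero arm there).
Beam weight: 39.5 × 10 = 395 N down at 2.26 m → arm 0.59 m, τ = 395 × 0.59 = 233 N·m counterclockwise.
Potted plant: 4.61 × 10 = 46.1 N down at 3.8 m → arm 0.95 m, τ = 46.1 × 0.95 = 43.8 N·m clockwise.
Net moment of known loads = 189.2 N·m counterclockwise.
An unknown mass m at 4.29 m has arm 1.44 m; its moment is m·g·1.44 clockwise.
Setting net torque to zero: m × 10 × 1.44 = 189.2 → m = 189.2 / (10 × 1.44) = 13.1 kg.

m ≈ 13.1 kg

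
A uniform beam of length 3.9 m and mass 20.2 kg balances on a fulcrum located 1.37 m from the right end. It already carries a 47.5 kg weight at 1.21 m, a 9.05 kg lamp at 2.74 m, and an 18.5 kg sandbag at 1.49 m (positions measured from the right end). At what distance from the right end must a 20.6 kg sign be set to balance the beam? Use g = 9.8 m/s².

x ≈ 0.461 m from the right end

Taking torques about the fulcrum (at 1.37 m from the right end):
Beam weight: 20.2 × 9.8 = 198 N down at 1.95 m → arm 0.58 m, τ = 198 × 0.58 = 114.8 N·m counterclockwise.
Weight: 47.5 × 9.8 = 465.5 N down at 1.21 m → arm 0.16 m, τ = 465.5 × 0.16 = 74.48 N·m clockwise.
Lamp: 9.05 × 9.8 = 88.69 N down at 2.74 m → arm 1.37 m, τ = 88.69 × 1.37 = 121.5 N·m counterclockwise.
Sandbag: 18.5 × 9.8 = 181.3 N down at 1.49 m → arm 0.12 m, τ = 181.3 × 0.12 = 21.76 N·m counterclockwise.
Net moment of existing loads = 183.6 N·m counterclockwise.
The sign weighs 20.6 × 9.8 = 201.9 N and must supply an equal clockwise moment, so its lever arm about the fulcrum is 183.6 / 201.9 = 0.909 m.
That puts it at 1.37 − 0.909 = 0.461 m from the right end.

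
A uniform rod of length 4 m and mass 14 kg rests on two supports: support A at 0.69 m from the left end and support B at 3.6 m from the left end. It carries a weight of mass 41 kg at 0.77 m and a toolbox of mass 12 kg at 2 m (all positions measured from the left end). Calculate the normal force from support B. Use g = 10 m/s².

Choose support A as the axis so its reaction then has zero moment arm.
Beam weight: 14 × 10 = 140 N down at 2 m → arm 1.31 m, τ = 140 × 1.31 = 183.4 N·m clockwise.
Weight: 41 × 10 = 410 N down at 0.77 m → arm 0.08 m, τ = 410 × 0.08 = 32.8 N·m clockwise.
Toolbox: 12 × 10 = 120 N down at 2 m → arm 1.31 m, τ = 120 × 1.31 = 157.2 N·m clockwise.
Net load moment about support A = 373.4 N·m clockwise.
Reaction R at support B is upward at 3.6 m, arm 2.91 m → moment R × 2.91 counterclockwise.
Setting net torque to zero: R × 2.91 = 373.4 → R = 128 N.

R_B ≈ 128 N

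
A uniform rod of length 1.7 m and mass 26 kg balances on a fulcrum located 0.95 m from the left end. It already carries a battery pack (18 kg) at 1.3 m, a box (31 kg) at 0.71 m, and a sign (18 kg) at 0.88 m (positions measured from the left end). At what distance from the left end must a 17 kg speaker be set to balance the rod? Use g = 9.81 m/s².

x ≈ 1.24 m from the left end

Take moments about the fulcrum (at 0.95 m from the left end).
Beam weight: 26 × 9.81 = 255.1 N down at 0.85 m → arm 0.1 m, τ = 255.1 × 0.1 = 25.51 N·m counterclockwise.
Battery pack: 18 × 9.81 = 176.6 N down at 1.3 m → arm 0.35 m, τ = 176.6 × 0.35 = 61.81 N·m clockwise.
Box: 31 × 9.81 = 304.1 N down at 0.71 m → arm 0.24 m, τ = 304.1 × 0.24 = 72.98 N·m counterclockwise.
Sign: 18 × 9.81 = 176.6 N down at 0.88 m → arm 0.07 m, τ = 176.6 × 0.07 = 12.36 N·m counterclockwise.
Net moment of existing loads = 49.04 N·m counterclockwise.
The speaker weighs 17 × 9.81 = 166.8 N and must supply an equal clockwise moment, so its lever arm about the fulcrum is 49.04 / 166.8 = 0.294 m.
That puts it at 0.95 + 0.294 = 1.24 m from the left end.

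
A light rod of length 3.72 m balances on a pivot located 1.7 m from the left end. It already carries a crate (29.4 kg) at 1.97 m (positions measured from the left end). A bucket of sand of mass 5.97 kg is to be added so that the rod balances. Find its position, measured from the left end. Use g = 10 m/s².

Take moments about the pivot (at 1.7 m from the left end).
Crate: 29.4 × 10 = 294 N down at 1.97 m → arm 0.27 m, τ = 294 × 0.27 = 79.38 N·m clockwise.
Net moment of existing loads = 79.38 N·m clockwise.
The bucket of sand weighs 5.97 × 10 = 59.7 N and must supply an equal counterclockwise moment, so its lever arm about the pivot is 79.38 / 59.7 = 1.33 m.
That puts it at 1.7 − 1.33 = 0.37 m from the left end.

x ≈ 0.37 m from the left end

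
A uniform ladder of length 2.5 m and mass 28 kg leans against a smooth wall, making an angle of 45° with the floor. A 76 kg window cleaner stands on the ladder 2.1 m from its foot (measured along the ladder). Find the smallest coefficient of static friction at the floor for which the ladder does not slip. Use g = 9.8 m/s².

About the foot of the ladder:
Ladder weight 28×9.8 = 274.4 N acts at 1.25 m along the ladder; its horizontal arm is 1.25·cos45° = 0.8839 m → τ = 242.5 N·m clockwise.
Window cleaner: 76×9.8 = 744.8 N at 2.1 m → arm 1.485 m → τ = 1106 N·m clockwise.
Wall normal N acts horizontally at the top; its moment arm is the height L sinθ = 2.5·sin45° = 1.768 m, counterclockwise.
Balancing moments: N × 1.768 = 1348, giving N = 762.4 N.
ΣFx = 0 ⇒ f = N_wall = 762.4 N. ΣFy = 0 ⇒ N_floor = 1019 N.
μ_min = f / N_floor = 762.4 / 1019 = 0.748.

μ_min ≈ 0.748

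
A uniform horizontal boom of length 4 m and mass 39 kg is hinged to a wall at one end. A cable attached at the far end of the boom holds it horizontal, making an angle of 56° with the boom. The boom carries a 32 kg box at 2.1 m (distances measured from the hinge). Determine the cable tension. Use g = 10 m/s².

Taking torques about the hinge:
Beam weight: 39 × 10 = 390 N down at 2 m → arm 2 m, τ = 390 × 2 = 780 N·m clockwise.
Box: 32 × 10 = 320 N down at 2.1 m → arm 2.1 m, τ = 320 × 2.1 = 672 N·m clockwise.
Total clockwise load moment = 1452 N·m.
The cable tension T acts at 4 m; only its component perpendicular to the boom, T sinθ, produces torque. sin 56° = 0.829.
Setting net torque to zero: T × 4 × 0.829 = 1452 → T = 1452 / 3.316 = 438 N.

T ≈ 438 N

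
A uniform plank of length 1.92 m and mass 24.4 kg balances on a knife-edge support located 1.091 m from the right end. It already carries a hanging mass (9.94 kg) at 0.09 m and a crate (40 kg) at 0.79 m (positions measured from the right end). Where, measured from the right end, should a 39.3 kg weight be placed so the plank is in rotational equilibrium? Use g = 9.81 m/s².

x ≈ 1.73 m from the right end

Take moments about the knife-edge support (at 1.091 m from the right end).
Beam weight: 24.4 × 9.81 = 239.4 N down at 0.96 m → arm 0.131 m, τ = 239.4 × 0.131 = 31.36 N·m clockwise.
Hanging mass: 9.94 × 9.81 = 97.51 N down at 0.09 m → arm 1.001 m, τ = 97.51 × 1.001 = 97.61 N·m clockwise.
Crate: 40 × 9.81 = 392.4 N down at 0.79 m → arm 0.301 m, τ = 392.4 × 0.301 = 118.1 N·m clockwise.
Net moment of existing loads = 247.1 N·m clockwise.
The weight weighs 39.3 × 9.81 = 385.5 N and must supply an equal counterclockwise moment, so its lever arm about the knife-edge support is 247.1 / 385.5 = 0.641 m.
That puts it at 1.091 + 0.641 = 1.73 m from the right end.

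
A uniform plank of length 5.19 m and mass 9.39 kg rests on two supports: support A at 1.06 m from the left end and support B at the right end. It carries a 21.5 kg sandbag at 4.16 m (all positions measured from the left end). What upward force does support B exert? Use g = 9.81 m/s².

Choose support A as the axis so its reaction then has zero moment arm.
Beam weight: 9.39 × 9.81 = 92.12 N down at 2.595 m → arm 1.535 m, τ = 92.12 × 1.535 = 141.4 N·m clockwise.
Sandbag: 21.5 × 9.81 = 210.9 N down at 4.16 m → arm 3.1 m, τ = 210.9 × 3.1 = 653.8 N·m clockwise.
Net load moment about support A = 795.2 N·m clockwise.
Reaction R at support B is upward at 5.19 m, arm 4.13 m → moment R × 4.13 counterclockwise.
Setting net torque to zero: R × 4.13 = 795.2 → R = 193 N.

R_B ≈ 193 N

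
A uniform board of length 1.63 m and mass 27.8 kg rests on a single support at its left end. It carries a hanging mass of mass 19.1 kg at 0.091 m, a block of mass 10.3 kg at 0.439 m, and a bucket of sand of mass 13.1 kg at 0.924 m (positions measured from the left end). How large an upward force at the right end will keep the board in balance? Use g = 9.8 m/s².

Taking torques about the left end:
Beam weight: 27.8 × 9.8 = 272.4 N down at 0.815 m → arm 0.815 m, τ = 272.4 × 0.815 = 222 N·m clockwise.
Hanging mass: 19.1 × 9.8 = 187.2 N down at 0.091 m → arm 0.091 m, τ = 187.2 × 0.091 = 17.04 N·m clockwise.
Block: 10.3 × 9.8 = 100.9 N down at 0.439 m → arm 0.439 m, τ = 100.9 × 0.439 = 44.3 N·m clockwise.
Bucket of sand: 13.1 × 9.8 = 128.4 N down at 0.924 m → arm 0.924 m, τ = 128.4 × 0.924 = 118.6 N·m clockwise.
Net moment of the loads = 401.9 N·m clockwise.
The upward force F acts at the right end, arm 1.63 m, giving F × 1.63 counterclockwise.
Στ = 0 ⇒ F × 1.63 = 401.9 ⇒ F = 401.9 / 1.63 = 247 N.

F ≈ 247 N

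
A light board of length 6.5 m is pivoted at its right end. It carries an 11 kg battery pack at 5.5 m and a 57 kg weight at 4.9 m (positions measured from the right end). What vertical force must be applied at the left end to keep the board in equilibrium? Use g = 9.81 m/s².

F ≈ 513 N

Take moments about the right end.
Battery pack: 11 × 9.81 = 107.9 N down at 5.5 m → arm 5.5 m, τ = 107.9 × 5.5 = 593.5 N·m counterclockwise.
Weight: 57 × 9.81 = 559.2 N down at 4.9 m → arm 4.9 m, τ = 559.2 × 4.9 = 2740 N·m counterclockwise.
Net moment of the loads = 3334 N·m counterclockwise.
The upward force F acts at the left end, arm 6.5 m, giving F × 6.5 clockwise.
Setting net torque to zero: F × 6.5 = 3334 → F = 3334 / 6.5 = 513 N.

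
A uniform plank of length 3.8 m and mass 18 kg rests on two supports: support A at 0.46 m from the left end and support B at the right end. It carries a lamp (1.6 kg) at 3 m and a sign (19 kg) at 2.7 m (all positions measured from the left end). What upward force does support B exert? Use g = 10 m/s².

R_B ≈ 217 N

Choose support A as the axis so its reaction then has zero moment arm.
Beam weight: 18 × 10 = 180 N down at 1.9 m → arm 1.44 m, τ = 180 × 1.44 = 259.2 N·m clockwise.
Lamp: 1.6 × 10 = 16 N down at 3 m → arm 2.54 m, τ = 16 × 2.54 = 40.64 N·m clockwise.
Sign: 19 × 10 = 190 N down at 2.7 m → arm 2.24 m, τ = 190 × 2.24 = 425.6 N·m clockwise.
Net load moment about support A = 725.4 N·m clockwise.
Reaction R at support B is upward at 3.8 m, arm 3.34 m → moment R × 3.34 counterclockwise.
Στ = 0 ⇒ R × 3.34 = 725.4 ⇒ R = 217 N.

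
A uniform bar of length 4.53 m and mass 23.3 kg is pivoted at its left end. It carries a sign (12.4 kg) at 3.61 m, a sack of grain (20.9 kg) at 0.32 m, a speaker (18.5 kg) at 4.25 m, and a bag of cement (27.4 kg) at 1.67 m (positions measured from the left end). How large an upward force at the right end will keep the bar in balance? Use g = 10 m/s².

Choose the left end as the axis so the unknown pivot reaction has zero arm there.
Beam weight: 23.3 × 10 = 233 N down at 2.265 m → arm 2.265 m, τ = 233 × 2.265 = 527.7 N·m clockwise.
Sign: 12.4 × 10 = 124 N down at 3.61 m → arm 3.61 m, τ = 124 × 3.61 = 447.6 N·m clockwise.
Sack of grain: 20.9 × 10 = 209 N down at 0.32 m → arm 0.32 m, τ = 209 × 0.32 = 66.88 N·m clockwise.
Speaker: 18.5 × 10 = 185 N down at 4.25 m → arm 4.25 m, τ = 185 × 4.25 = 786.2 N·m clockwise.
Bag of cement: 27.4 × 10 = 274 N down at 1.67 m → arm 1.67 m, τ = 274 × 1.67 = 457.6 N·m clockwise.
Net moment of the loads = 2286 N·m clockwise.
The upward force F acts at the right end, arm 4.53 m, giving F × 4.53 counterclockwise.
Setting net torque to zero: F × 4.53 = 2286 → F = 2286 / 4.53 = 505 N.

F ≈ 505 N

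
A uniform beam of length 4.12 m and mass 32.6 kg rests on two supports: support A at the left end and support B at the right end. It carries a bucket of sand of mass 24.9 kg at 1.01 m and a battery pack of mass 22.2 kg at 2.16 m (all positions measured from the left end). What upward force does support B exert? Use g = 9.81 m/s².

R_B ≈ 334 N

Take moments about support A.
Beam weight: 32.6 × 9.81 = 319.8 N down at 2.06 m → arm 2.06 m, τ = 319.8 × 2.06 = 658.8 N·m clockwise.
Bucket of sand: 24.9 × 9.81 = 244.3 N down at 1.01 m → arm 1.01 m, τ = 244.3 × 1.01 = 246.7 N·m clockwise.
Battery pack: 22.2 × 9.81 = 217.8 N down at 2.16 m → arm 2.16 m, τ = 217.8 × 2.16 = 470.4 N·m clockwise.
Net load moment about support A = 1376 N·m clockwise.
Reaction R at support B is upward at 4.12 m, arm 4.12 m → moment R × 4.12 counterclockwise.
Balancing moments: R × 4.12 = 1376, giving R = 334 N.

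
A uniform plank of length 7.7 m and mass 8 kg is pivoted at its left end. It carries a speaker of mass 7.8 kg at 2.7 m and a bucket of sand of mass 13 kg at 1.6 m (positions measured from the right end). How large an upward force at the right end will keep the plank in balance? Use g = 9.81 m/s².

F ≈ 190 N

About the left end:
Beam weight: 8 × 9.81 = 78.48 N down at 3.85 m → arm 3.85 m, τ = 78.48 × 3.85 = 302.1 N·m clockwise.
Speaker: 7.8 × 9.81 = 76.52 N down at 2.7 m → arm 5 m, τ = 76.52 × 5 = 382.6 N·m clockwise.
Bucket of sand: 13 × 9.81 = 127.5 N down at 1.6 m → arm 6.1 m, τ = 127.5 × 6.1 = 777.8 N·m clockwise.
Net moment of the loads = 1462 N·m clockwise.
The upward force F acts at the right end, arm 7.7 m, giving F × 7.7 counterclockwise.
For rotational equilibrium, F × 7.7 = 1462, so F = 1462 / 7.7 = 190 N.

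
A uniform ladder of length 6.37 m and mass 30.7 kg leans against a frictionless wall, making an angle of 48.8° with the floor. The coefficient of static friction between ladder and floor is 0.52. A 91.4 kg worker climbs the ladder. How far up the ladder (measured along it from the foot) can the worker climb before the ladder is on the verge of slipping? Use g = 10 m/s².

d ≈ 3.98 m

Choose the foot of the ladder as the axis so the floor normal and friction both act there and drop out.
Ladder weight 30.7×10 = 307 N acts at 3.185 m along the ladder; its horizontal arm is 3.185·cos48.8° = 2.098 m → τ = 644.1 N·m clockwise.
Worker weight 91.4×10 = 914 N at distance d → arm d·cos48.8° → τ = 914·d·0.6587 clockwise.
Wall normal N at the top has arm L sinθ = 4.793 m counterclockwise, so Στ = 0 gives N·4.793 = 644.1 + 602.1·d.
ΣFy = 0 ⇒ N_floor = 1221 N, so the maximum friction is μ_s·N_floor = 0.52×1221 = 634.9 N. ΣFx = 0 ⇒ N_wall = f, so at the slipping point N = 634.9 N.
Substituting: 634.9×4.793 = 644.1 + 602.1·d ⇒ d = (3043 − 644.1) / 602.1 = 3.98 m.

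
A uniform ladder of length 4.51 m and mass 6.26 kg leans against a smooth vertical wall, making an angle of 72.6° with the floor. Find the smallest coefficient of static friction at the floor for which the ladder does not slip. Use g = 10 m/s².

μ_min ≈ 0.157

Sum moments about the foot of the ladder (the floor normal and friction both act there and drop out).
Ladder weight 6.26×10 = 62.6 N acts at 2.255 m along the ladder; its horizontal arm is 2.255·cos72.6° = 0.6743 m → τ = 42.21 N·m clockwise.
Wall normal N acts horizontally at the top; its moment arm is the height L sinθ = 4.51·sin72.6° = 4.304 m, counterclockwise.
Στ = 0 ⇒ N × 4.304 = 42.21 ⇒ N = 9.807 N.
ΣFx = 0 ⇒ f = N_wall = 9.807 N. ΣFy = 0 ⇒ N_floor = 62.6 N.
μ_min = f / N_floor = 9.807 / 62.6 = 0.157.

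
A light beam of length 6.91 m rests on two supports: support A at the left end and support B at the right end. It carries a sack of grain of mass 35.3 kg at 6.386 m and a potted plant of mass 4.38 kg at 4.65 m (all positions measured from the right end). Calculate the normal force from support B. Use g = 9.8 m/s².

Take moments about support A.
Sack of grain: 35.3 × 9.8 = 345.9 N down at 6.386 m → arm 0.524 m, τ = 345.9 × 0.524 = 181.3 N·m clockwise.
Potted plant: 4.38 × 9.8 = 42.92 N down at 4.65 m → arm 2.26 m, τ = 42.92 × 2.26 = 97 N·m clockwise.
Net load moment about support A = 278.3 N·m clockwise.
Reaction R at support B is upward at 0 m, arm 6.91 m → moment R × 6.91 counterclockwise.
Balancing moments: R × 6.91 = 278.3, giving R = 40.3 N.

R_B ≈ 40.3 N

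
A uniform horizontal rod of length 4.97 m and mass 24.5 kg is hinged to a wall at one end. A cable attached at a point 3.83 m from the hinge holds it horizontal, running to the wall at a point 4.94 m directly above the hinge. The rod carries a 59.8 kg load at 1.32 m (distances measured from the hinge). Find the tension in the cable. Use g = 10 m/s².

T ≈ 462 N

About the hinge:
Beam weight: 24.5 × 10 = 245 N down at 2.485 m → arm 2.485 m, τ = 245 × 2.485 = 608.8 N·m clockwise.
Load: 59.8 × 10 = 598 N down at 1.32 m → arm 1.32 m, τ = 598 × 1.32 = 789.4 N·m clockwise.
Total clockwise load moment = 1398 N·m.
The cable tension T acts at 3.83 m; only its component perpendicular to the rod, T sinθ, produces torque. sinθ = h/√(h²+d²) = 4.94/√(4.94²+3.83²) = 0.7903.
Setting net torque to zero: T × 3.83 × 0.7903 = 1398 → T = 1398 / 3.027 = 462 N.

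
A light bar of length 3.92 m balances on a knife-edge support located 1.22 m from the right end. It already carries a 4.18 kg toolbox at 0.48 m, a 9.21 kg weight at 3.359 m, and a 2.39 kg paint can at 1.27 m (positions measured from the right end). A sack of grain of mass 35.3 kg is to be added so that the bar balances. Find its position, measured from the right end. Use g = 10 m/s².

Take moments about the knife-edge support (at 1.22 m from the right end).
Toolbox: 4.18 × 10 = 41.8 N down at 0.48 m → arm 0.74 m, τ = 41.8 × 0.74 = 30.93 N·m clockwise.
Weight: 9.21 × 10 = 92.1 N down at 3.359 m → arm 2.139 m, τ = 92.1 × 2.139 = 197 N·m counterclockwise.
Paint can: 2.39 × 10 = 23.9 N down at 1.27 m → arm 0.05 m, τ = 23.9 × 0.05 = 1.195 N·m counterclockwise.
Net moment of existing loads = 167.3 N·m counterclockwise.
The sack of grain weighs 35.3 × 10 = 353 N and must supply an equal clockwise moment, so its lever arm about the knife-edge support is 167.3 / 353 = 0.474 m.
That puts it at 1.22 − 0.474 = 0.746 m from the right end.

x ≈ 0.746 m from the right end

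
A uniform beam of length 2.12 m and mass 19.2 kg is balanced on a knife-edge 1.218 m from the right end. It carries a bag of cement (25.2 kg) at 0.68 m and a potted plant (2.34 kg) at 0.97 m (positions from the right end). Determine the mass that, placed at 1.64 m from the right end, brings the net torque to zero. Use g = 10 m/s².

m ≈ 40.7 kg

About the knife-edge (at 1.218 m from the right end):
Beam weight: 19.2 × 10 = 192 N down at 1.06 m → arm 0.158 m, τ = 192 × 0.158 = 30.34 N·m clockwise.
Bag of cement: 25.2 × 10 = 252 N down at 0.68 m → arm 0.538 m, τ = 252 × 0.538 = 135.6 N·m clockwise.
Potted plant: 2.34 × 10 = 23.4 N down at 0.97 m → arm 0.248 m, τ = 23.4 × 0.248 = 5.803 N·m clockwise.
Net moment of known loads = 171.7 N·m clockwise.
An unknown mass m at 1.64 m has arm 0.422 m; its moment is m·g·0.422 counterclockwise.
Setting net torque to zero: m × 10 × 0.422 = 171.7 → m = 171.7 / (10 × 0.422) = 40.7 kg.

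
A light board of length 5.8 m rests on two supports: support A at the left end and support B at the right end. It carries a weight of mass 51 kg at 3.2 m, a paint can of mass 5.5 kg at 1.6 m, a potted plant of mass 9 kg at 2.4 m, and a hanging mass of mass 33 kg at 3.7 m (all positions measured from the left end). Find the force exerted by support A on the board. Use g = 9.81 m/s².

Choose support B as the axis so its reaction then has zero moment arm.
Weight: 51 × 9.81 = 500.3 N down at 3.2 m → arm 2.6 m, τ = 500.3 × 2.6 = 1301 N·m counterclockwise.
Paint can: 5.5 × 9.81 = 53.96 N down at 1.6 m → arm 4.2 m, τ = 53.96 × 4.2 = 226.6 N·m counterclockwise.
Potted plant: 9 × 9.81 = 88.29 N down at 2.4 m → arm 3.4 m, τ = 88.29 × 3.4 = 300.2 N·m counterclockwise.
Hanging mass: 33 × 9.81 = 323.7 N down at 3.7 m → arm 2.1 m, τ = 323.7 × 2.1 = 679.8 N·m counterclockwise.
Net load moment about support B = 2508 N·m counterclockwise.
Reaction R at support A is upward at 0 m, arm 5.8 m → moment R × 5.8 clockwise.
For rotational equilibrium, R × 5.8 = 2508, so R = 432 N.

R_A ≈ 432 N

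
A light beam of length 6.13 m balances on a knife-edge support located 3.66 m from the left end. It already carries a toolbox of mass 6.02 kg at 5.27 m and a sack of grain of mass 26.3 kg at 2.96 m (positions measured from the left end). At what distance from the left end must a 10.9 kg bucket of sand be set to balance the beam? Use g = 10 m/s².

x ≈ 4.46 m from the left end

About the knife-edge support (at 3.66 m from the left end):
Toolbox: 6.02 × 10 = 60.2 N down at 5.27 m → arm 1.61 m, τ = 60.2 × 1.61 = 96.92 N·m clockwise.
Sack of grain: 26.3 × 10 = 263 N down at 2.96 m → arm 0.7 m, τ = 263 × 0.7 = 184.1 N·m counterclockwise.
Net moment of existing loads = 87.18 N·m counterclockwise.
The bucket of sand weighs 10.9 × 10 = 109 N and must supply an equal clockwise moment, so its lever arm about the knife-edge support is 87.18 / 109 = 0.8 m.
That puts it at 3.66 + 0.8 = 4.46 m from the left end.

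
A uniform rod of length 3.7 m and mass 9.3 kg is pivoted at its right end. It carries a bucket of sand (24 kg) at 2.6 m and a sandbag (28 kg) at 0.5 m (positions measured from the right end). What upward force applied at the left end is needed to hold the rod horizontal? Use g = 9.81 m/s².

F ≈ 248 N

Sum moments about the right end (the unknown pivot reaction has zero arm there).
Beam weight: 9.3 × 9.81 = 91.23 N down at 1.85 m → arm 1.85 m, τ = 91.23 × 1.85 = 168.8 N·m counterclockwise.
Bucket of sand: 24 × 9.81 = 235.4 N down at 2.6 m → arm 2.6 m, τ = 235.4 × 2.6 = 612 N·m counterclockwise.
Sandbag: 28 × 9.81 = 274.7 N down at 0.5 m → arm 0.5 m, τ = 274.7 × 0.5 = 137.3 N·m counterclockwise.
Net moment of the loads = 918.1 N·m counterclockwise.
The upward force F acts at the left end, arm 3.7 m, giving F × 3.7 clockwise.
For rotational equilibrium, F × 3.7 = 918.1, so F = 918.1 / 3.7 = 248 N.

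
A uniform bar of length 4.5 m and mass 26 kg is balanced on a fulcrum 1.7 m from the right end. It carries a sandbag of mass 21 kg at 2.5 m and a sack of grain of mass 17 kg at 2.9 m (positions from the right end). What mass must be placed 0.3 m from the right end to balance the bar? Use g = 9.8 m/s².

Take moments about the fulcrum (at 1.7 m from the right end).
Beam weight: 26 × 9.8 = 254.8 N down at 2.25 m → arm 0.55 m, τ = 254.8 × 0.55 = 140.1 N·m counterclockwise.
Sandbag: 21 × 9.8 = 205.8 N down at 2.5 m → arm 0.8 m, τ = 205.8 × 0.8 = 164.6 N·m counterclockwise.
Sack of grain: 17 × 9.8 = 166.6 N down at 2.9 m → arm 1.2 m, τ = 166.6 × 1.2 = 199.9 N·m counterclockwise.
Net moment of known loads = 504.6 N·m counterclockwise.
An unknown mass m at 0.3 m has arm 1.4 m; its moment is m·g·1.4 clockwise.
Setting net torque to zero: m × 9.8 × 1.4 = 504.6 → m = 504.6 / (9.8 × 1.4) = 36.8 kg.

m ≈ 36.8 kg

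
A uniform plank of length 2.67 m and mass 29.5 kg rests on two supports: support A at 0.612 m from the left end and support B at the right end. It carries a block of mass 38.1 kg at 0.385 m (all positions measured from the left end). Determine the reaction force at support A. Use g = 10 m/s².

R_A ≈ 614 N

Choose support B as the axis so its reaction then has zero moment arm.
Beam weight: 29.5 × 10 = 295 N down at 1.335 m → arm 1.335 m, τ = 295 × 1.335 = 393.8 N·m counterclockwise.
Block: 38.1 × 10 = 381 N down at 0.385 m → arm 2.285 m, τ = 381 × 2.285 = 870.6 N·m counterclockwise.
Net load moment about support B = 1264 N·m counterclockwise.
Reaction R at support A is upward at 0.612 m, arm 2.058 m → moment R × 2.058 clockwise.
Setting net torque to zero: R × 2.058 = 1264 → R = 614 N.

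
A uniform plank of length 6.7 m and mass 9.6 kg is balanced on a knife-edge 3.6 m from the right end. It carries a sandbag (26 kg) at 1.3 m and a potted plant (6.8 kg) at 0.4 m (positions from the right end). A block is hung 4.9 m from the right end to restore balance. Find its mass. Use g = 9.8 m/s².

m ≈ 64.6 kg

Take moments about the knife-edge (at 3.6 m from the right end).
Beam weight: 9.6 × 9.8 = 94.08 N down at 3.35 m → arm 0.25 m, τ = 94.08 × 0.25 = 23.52 N·m clockwise.
Sandbag: 26 × 9.8 = 254.8 N down at 1.3 m → arm 2.3 m, τ = 254.8 × 2.3 = 586 N·m clockwise.
Potted plant: 6.8 × 9.8 = 66.64 N down at 0.4 m → arm 3.2 m, τ = 66.64 × 3.2 = 213.2 N·m clockwise.
Net moment of known loads = 822.7 N·m clockwise.
An unknown mass m at 4.9 m has arm 1.3 m; its moment is m·g·1.3 counterclockwise.
For rotational equilibrium, m × 9.8 × 1.3 = 822.7, so m = 822.7 / (9.8 × 1.3) = 64.6 kg.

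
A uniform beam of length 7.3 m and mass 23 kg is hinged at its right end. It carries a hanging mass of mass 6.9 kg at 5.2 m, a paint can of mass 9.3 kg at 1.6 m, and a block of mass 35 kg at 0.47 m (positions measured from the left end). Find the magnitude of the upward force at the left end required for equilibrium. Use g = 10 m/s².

F ≈ 535 N

Take moments about the right end.
Beam weight: 23 × 10 = 230 N down at 3.65 m → arm 3.65 m, τ = 230 × 3.65 = 839.5 N·m counterclockwise.
Hanging mass: 6.9 × 10 = 69 N down at 5.2 m → arm 2.1 m, τ = 69 × 2.1 = 144.9 N·m counterclockwise.
Paint can: 9.3 × 10 = 93 N down at 1.6 m → arm 5.7 m, τ = 93 × 5.7 = 530.1 N·m counterclockwise.
Block: 35 × 10 = 350 N down at 0.47 m → arm 6.83 m, τ = 350 × 6.83 = 2390 N·m counterclockwise.
Net moment of the loads = 3904 N·m counterclockwise.
The upward force F acts at the left end, arm 7.3 m, giving F × 7.3 clockwise.
Setting net torque to zero: F × 7.3 = 3904 → F = 3904 / 7.3 = 535 N.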